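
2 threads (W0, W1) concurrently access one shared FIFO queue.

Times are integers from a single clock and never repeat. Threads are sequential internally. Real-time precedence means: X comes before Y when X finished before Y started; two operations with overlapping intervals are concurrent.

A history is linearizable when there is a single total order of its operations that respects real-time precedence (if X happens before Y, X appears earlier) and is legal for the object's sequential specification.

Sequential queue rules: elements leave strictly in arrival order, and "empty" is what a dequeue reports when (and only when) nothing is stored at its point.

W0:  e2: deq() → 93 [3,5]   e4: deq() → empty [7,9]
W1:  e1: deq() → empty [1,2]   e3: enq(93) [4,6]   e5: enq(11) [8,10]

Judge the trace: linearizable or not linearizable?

linearizable

witness order: e1, e3, e2, e4, e5
step 1: e1 deq() → empty — queue <>
step 2: e3 enq(93) — queue <93>
step 3: e2 deq() → 93 — queue <>
step 4: e4 deq() → empty — queue <>
step 5: e5 enq(11) — queue <11>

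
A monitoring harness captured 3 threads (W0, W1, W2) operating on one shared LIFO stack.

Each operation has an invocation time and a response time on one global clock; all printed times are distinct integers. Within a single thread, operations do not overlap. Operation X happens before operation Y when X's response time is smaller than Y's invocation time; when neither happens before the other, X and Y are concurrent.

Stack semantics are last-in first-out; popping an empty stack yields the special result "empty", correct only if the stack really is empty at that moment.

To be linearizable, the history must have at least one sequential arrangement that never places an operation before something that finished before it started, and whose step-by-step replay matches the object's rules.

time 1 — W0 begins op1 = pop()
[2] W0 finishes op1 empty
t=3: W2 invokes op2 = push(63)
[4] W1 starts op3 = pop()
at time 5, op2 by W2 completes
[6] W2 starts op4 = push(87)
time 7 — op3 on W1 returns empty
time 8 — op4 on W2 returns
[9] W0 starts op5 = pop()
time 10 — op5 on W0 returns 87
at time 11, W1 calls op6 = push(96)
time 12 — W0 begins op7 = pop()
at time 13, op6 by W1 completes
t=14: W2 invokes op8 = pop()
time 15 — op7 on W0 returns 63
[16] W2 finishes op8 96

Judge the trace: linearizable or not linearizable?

linearizable

one valid linearization: op1, op3, op2, op4, op5, op6, op8, op7
1. op1 pop() → empty, leaving stack <>
2. op3 pop() → empty, leaving stack <>
3. op2 push(63), leaving stack <63>
4. op4 push(87), leaving stack <63,87>
5. op5 pop() → 87, leaving stack <63>
6. op6 push(96), leaving stack <63,96>
7. op8 pop() → 96, leaving stack <63>
8. op7 pop() → 63, leaving stack <>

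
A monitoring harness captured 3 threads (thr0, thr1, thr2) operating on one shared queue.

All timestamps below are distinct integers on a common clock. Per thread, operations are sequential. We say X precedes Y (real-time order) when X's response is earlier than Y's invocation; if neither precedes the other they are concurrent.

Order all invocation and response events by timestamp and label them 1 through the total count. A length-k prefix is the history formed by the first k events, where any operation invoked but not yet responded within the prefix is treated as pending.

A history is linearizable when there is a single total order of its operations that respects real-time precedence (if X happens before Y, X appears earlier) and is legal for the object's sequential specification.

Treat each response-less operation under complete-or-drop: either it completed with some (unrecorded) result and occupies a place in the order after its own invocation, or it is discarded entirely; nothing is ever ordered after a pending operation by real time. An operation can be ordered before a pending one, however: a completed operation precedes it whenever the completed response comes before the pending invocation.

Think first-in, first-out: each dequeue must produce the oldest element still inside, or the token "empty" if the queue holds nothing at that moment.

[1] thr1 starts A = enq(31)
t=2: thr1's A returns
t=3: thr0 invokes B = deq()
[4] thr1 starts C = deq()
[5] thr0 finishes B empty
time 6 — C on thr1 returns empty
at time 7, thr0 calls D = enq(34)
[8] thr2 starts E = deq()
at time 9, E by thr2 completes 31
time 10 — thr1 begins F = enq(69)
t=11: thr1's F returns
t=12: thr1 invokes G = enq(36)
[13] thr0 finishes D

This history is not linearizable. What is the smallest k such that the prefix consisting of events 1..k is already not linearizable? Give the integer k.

a valid linearization of events 1..5 exists, for instance A, C, B:
1. A enq(31), leaving queue <31>
2. C deq() (pending, included), leaving queue <>
3. B deq() → empty, leaving queue <>
adding event 6 (C responds at 6) leaves no legal real-time order
one such order, A, B, C, breaks at step 2 where B deq() → empty is illegal
one such order, A, C, B, breaks at step 2 where C deq() → empty is illegal

6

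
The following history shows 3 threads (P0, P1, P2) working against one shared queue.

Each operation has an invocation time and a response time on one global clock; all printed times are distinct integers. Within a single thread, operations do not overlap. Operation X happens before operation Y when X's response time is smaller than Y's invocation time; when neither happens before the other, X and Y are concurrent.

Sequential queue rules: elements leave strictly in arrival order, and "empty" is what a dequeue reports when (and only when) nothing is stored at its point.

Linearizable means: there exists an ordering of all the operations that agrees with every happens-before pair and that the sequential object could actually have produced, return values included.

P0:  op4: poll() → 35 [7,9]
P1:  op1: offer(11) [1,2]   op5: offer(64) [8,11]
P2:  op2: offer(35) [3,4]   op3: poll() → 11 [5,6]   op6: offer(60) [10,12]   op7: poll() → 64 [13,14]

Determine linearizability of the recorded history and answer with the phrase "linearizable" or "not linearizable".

linearizable

witness order: op1, op2, op3, op4, op5, op6, op7
step 1: op1 offer(11) — queue <11>
step 2: op2 offer(35) — queue <11,35>
step 3: op3 poll() → 11 — queue <35>
step 4: op4 poll() → 35 — queue <>
step 5: op5 offer(64) — queue <64>
step 6: op6 offer(60) — queue <64,60>
step 7: op7 poll() → 64 — queue <60>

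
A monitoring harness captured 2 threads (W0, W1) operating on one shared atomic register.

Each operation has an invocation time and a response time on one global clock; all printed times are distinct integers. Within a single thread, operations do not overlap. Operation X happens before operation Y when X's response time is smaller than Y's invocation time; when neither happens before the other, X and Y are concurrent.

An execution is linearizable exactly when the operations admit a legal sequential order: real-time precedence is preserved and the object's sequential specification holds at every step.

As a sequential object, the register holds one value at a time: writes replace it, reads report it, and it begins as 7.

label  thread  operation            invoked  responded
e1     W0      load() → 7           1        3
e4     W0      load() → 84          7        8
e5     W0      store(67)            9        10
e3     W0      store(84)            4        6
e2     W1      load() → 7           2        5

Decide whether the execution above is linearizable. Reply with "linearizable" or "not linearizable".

linearizable

a witness: e1, e2, e3, e4, e5
1. e1 load() → 7, leaving value 7
2. e2 load() → 7, leaving value 7
3. e3 store(84), leaving value 84
4. e4 load() → 84, leaving value 84
5. e5 store(67), leaving value 67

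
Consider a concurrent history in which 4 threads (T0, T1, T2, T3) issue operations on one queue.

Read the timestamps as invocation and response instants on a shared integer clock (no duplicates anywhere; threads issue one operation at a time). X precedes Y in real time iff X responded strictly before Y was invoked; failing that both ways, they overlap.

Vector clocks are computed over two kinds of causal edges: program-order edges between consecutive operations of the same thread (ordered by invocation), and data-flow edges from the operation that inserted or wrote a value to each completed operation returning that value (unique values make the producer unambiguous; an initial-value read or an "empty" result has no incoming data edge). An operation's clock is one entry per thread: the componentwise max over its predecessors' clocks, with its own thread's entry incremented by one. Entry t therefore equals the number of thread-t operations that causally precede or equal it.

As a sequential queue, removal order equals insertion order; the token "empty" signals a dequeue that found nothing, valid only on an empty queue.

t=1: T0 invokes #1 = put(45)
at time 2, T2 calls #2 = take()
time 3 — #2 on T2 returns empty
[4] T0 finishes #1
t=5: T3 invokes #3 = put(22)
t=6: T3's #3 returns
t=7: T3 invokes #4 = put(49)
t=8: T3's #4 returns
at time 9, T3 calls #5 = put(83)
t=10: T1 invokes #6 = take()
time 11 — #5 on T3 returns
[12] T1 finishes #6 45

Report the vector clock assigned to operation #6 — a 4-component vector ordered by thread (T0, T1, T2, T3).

(1, 1, 0, 0)

#3, invoked 5, has no incoming edges; only T3's bump applies → (0, 0, 0, 1)
#2, invoked 2, has no incoming edges; only T2's bump applies → (0, 0, 1, 0)
#1, invoked 1, has no incoming edges; only T0's bump applies → (1, 0, 0, 0)
#4, invoked 7, takes VC(#3)=(0, 0, 0, 1) under max, adds 1 for T3 → (0, 0, 0, 2)
#6, invoked 10, takes VC(#1)=(1, 0, 0, 0) under max, adds 1 for T1 → (1, 1, 0, 0)
#5, invoked 9, takes VC(#4)=(0, 0, 0, 2) under max, adds 1 for T3 → (0, 0, 0, 3)
target: VC(#6) = (1, 1, 0, 0)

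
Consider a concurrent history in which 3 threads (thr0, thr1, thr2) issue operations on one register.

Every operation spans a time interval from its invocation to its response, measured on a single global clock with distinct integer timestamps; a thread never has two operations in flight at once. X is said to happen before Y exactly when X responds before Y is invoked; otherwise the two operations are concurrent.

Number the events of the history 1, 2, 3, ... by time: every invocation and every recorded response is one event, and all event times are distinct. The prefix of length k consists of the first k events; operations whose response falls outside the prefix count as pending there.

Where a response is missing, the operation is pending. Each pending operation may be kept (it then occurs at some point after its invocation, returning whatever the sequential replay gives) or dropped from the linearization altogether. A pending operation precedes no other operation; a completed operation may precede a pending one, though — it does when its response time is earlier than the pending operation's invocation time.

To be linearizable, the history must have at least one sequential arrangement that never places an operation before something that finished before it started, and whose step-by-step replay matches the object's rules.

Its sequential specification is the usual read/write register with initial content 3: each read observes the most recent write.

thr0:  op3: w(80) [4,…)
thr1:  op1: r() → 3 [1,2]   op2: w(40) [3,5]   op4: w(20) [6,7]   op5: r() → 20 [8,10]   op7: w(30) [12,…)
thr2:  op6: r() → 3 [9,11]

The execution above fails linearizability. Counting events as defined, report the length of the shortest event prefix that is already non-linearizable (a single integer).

one valid order for events 1..10 is op1, op2, op3, op4, op5:
1. op1 r() → 3, leaving value 3
2. op2 w(40), leaving value 40
3. op3 w(80) (pending, included), leaving value 80
4. op4 w(20), leaving value 20
5. op5 r() → 20, leaving value 20
at event 11 (op6's time-11 response) nothing linearizes any more
no escape via the 1 pending operation (op3): every completion choice fails
take op1, op2, op4, op5, op6 (pending dropped): step 5 already fails, because op6 r() → 3 cannot occur there
take op1, op2, op4, op6, op5 (pending dropped): step 4 already fails, because op6 r() → 3 cannot occur there

11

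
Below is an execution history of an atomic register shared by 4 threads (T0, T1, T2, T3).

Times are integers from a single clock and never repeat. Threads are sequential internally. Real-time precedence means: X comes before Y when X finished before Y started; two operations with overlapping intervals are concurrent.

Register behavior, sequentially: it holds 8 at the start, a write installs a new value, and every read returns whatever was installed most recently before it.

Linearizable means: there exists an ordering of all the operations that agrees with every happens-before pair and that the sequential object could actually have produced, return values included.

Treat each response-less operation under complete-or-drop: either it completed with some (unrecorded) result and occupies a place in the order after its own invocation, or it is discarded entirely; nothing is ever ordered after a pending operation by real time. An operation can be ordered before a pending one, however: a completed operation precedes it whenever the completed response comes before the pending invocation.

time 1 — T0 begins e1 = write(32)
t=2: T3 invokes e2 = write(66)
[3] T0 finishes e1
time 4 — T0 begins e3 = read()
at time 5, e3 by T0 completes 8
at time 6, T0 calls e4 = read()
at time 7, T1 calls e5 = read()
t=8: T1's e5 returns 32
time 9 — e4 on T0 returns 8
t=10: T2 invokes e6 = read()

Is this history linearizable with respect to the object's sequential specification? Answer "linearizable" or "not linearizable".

not linearizable

through event 4 a valid linearization exists; event 5 (e3 responding at time 5) ends that
one real-time candidate order over the 2 completed operations — the atomic register replay rejects it
including or dropping the 1 pending operation (e2) in any combination fails
one such order, e1, e3 (pending dropped), breaks at step 2 where e3 read() → 8 is illegal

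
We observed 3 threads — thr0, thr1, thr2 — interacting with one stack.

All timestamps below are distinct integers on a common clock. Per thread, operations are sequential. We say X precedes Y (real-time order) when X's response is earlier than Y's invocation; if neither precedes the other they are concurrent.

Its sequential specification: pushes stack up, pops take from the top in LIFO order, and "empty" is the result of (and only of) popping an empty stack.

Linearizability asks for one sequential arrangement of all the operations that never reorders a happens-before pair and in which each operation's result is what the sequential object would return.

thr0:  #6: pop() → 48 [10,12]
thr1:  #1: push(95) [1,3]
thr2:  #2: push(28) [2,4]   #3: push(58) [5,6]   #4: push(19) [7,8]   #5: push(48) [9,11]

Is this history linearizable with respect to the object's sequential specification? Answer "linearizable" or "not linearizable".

a witness: #1, #2, #3, #4, #5, #6
step 1: #1 push(95) — stack <95>
step 2: #2 push(28) — stack <95,28>
step 3: #3 push(58) — stack <95,28,58>
step 4: #4 push(19) — stack <95,28,58,19>
step 5: #5 push(48) — stack <95,28,58,19,48>
step 6: #6 pop() → 48 — stack <95,28,58,19>

linearizable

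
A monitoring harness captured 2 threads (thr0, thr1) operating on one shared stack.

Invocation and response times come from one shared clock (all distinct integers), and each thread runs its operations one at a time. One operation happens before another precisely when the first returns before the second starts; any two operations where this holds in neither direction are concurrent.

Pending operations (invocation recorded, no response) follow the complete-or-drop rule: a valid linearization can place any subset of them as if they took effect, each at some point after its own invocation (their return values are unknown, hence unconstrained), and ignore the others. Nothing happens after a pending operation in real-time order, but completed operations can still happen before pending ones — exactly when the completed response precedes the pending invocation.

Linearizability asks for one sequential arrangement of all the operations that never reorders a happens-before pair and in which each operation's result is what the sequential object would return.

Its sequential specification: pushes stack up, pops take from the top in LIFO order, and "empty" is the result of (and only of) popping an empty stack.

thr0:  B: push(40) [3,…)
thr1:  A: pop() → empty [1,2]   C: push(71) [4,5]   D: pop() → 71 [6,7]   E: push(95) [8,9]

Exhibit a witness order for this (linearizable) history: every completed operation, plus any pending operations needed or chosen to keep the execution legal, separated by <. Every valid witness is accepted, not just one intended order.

step 1: A pop() → empty — stack <>
step 2: B push(40) (pending, included) — stack <40>
step 3: C push(71) — stack <40,71>
step 4: D pop() → 71 — stack <40>
step 5: E push(95) — stack <40,95>

A < B < C < D < E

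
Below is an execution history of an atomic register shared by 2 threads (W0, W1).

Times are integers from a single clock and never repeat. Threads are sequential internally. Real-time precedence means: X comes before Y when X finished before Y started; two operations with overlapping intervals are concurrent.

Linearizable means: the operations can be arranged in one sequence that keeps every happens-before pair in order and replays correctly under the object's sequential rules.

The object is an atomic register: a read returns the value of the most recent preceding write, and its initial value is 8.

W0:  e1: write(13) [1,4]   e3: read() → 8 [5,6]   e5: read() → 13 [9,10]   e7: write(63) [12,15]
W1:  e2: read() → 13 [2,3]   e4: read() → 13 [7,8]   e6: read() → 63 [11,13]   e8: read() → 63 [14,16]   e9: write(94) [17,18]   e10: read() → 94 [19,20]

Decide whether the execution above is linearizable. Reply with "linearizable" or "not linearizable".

not linearizable

the violation lands at event 6, e3's response at time 6: events 1..5 linearize, events 1..6 do not
no legal order exists: 2 real-time-consistent candidates over 3 completed atomic register operations, all rejected
for example e1, e2, e3 fails at step 3: e3 read() → 8 is not legal there
for example e2, e1, e3 fails at step 1: e2 read() → 13 is not legal there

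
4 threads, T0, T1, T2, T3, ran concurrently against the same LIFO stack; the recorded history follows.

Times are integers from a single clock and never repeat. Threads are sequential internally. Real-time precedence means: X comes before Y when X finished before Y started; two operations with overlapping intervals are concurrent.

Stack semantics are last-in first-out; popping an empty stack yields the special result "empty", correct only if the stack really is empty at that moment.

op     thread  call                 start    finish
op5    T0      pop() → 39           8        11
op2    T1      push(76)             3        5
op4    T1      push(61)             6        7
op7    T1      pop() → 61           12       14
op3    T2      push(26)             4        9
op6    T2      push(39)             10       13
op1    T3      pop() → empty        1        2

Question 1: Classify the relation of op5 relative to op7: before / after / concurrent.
before

op5 spans [8,11], op7 spans [12,14]
resp(op5)=11 < inv(op7)=12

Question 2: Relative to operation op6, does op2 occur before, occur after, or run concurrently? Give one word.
before

op2 spans [3,5], op6 spans [10,13]
resp(op2)=5 < inv(op6)=10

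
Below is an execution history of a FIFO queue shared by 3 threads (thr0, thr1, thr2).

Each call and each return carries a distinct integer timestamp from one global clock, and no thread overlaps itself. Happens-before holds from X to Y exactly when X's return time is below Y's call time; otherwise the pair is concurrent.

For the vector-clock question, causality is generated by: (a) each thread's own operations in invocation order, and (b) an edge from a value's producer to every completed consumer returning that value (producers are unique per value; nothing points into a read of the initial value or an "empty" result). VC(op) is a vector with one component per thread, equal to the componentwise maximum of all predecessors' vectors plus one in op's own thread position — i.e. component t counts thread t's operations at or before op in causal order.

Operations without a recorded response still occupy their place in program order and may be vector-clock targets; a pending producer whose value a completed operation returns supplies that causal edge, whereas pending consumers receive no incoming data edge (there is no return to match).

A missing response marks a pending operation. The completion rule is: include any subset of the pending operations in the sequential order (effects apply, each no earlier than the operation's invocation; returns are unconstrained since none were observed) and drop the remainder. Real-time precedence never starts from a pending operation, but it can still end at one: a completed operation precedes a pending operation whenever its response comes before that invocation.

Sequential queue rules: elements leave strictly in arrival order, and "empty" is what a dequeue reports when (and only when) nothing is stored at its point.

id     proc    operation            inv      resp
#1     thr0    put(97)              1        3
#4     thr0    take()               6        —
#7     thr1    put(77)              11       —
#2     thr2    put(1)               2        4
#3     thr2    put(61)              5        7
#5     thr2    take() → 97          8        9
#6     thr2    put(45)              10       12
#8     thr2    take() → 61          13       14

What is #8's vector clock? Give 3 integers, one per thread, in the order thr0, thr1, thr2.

invoked at 2, #2 has no predecessors; its own thr2 bump gives (0, 0, 1)
invoked at 11, #7 has no predecessors; its own thr1 bump gives (0, 1, 0)
invoked at 1, #1 has no predecessors; its own thr0 bump gives (1, 0, 0)
VC(#3, invoked at 5): max of VC(#2)=(0, 0, 1), then +1 on thread thr2 → (0, 0, 2)
VC(#4, invoked at 6): max of VC(#1)=(1, 0, 0), then +1 on thread thr0 → (2, 0, 0)
VC(#5, invoked at 8): max of VC(#1)=(1, 0, 0), VC(#3)=(0, 0, 2), then +1 on thread thr2 → (1, 0, 3)
VC(#6, invoked at 10): max of VC(#5)=(1, 0, 3), then +1 on thread thr2 → (1, 0, 4)
VC(#8, invoked at 13): max of VC(#3)=(0, 0, 2), VC(#6)=(1, 0, 4), then +1 on thread thr2 → (1, 0, 5)
target: VC(#8) = (1, 0, 5)

(1, 0, 5)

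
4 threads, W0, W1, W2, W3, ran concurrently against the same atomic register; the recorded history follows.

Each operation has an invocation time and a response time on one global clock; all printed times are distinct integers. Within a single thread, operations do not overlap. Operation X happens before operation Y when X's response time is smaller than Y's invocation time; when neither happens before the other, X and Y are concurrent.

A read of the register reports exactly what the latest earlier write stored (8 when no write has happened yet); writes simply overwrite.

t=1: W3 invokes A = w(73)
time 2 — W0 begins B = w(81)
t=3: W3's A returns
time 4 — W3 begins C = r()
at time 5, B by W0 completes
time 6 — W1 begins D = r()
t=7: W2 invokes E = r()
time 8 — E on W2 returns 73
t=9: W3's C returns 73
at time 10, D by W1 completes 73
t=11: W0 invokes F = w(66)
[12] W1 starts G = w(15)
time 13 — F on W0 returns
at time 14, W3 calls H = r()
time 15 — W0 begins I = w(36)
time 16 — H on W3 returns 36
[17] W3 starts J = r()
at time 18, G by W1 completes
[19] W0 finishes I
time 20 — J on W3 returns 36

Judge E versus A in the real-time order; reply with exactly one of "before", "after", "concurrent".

E spans [7,8], A spans [1,3]
resp(A)=3 < inv(E)=7

after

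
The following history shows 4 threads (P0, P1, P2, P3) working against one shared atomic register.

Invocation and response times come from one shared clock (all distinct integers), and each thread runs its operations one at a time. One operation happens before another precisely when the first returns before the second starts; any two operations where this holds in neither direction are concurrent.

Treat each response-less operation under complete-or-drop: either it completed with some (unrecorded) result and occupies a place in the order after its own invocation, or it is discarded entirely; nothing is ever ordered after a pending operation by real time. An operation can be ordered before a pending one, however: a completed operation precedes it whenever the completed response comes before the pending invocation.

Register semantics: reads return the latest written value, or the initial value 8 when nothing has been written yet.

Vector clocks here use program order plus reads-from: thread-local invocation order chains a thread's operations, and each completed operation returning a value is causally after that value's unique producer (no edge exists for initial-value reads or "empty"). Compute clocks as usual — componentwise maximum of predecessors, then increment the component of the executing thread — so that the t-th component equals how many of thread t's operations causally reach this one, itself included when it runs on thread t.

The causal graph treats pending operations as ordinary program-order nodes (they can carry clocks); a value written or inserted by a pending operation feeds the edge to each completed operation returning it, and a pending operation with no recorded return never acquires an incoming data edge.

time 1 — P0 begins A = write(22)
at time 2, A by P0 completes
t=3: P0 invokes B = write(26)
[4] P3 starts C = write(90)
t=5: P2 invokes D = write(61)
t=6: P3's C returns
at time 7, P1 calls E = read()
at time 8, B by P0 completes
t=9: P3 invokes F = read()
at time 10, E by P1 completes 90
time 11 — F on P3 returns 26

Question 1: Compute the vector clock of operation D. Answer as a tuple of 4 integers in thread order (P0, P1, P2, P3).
C, invoked 4, has no incoming edges; only P3's bump applies → (0, 0, 0, 1)
D, invoked 5, has no incoming edges; only P2's bump applies → (0, 0, 1, 0)
A, invoked 1, has no incoming edges; only P0's bump applies → (1, 0, 0, 0)
E (invocation 7): componentwise max over VC(C)=(0, 0, 0, 1), +1 at P1, giving (0, 1, 0, 1)
B (invocation 3): componentwise max over VC(A)=(1, 0, 0, 0), +1 at P0, giving (2, 0, 0, 0)
F (invocation 9): componentwise max over VC(B)=(2, 0, 0, 0), VC(C)=(0, 0, 0, 1), +1 at P3, giving (2, 0, 0, 2)
target: VC(D) = (0, 0, 1, 0)

(0, 0, 1, 0)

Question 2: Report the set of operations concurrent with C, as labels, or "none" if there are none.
C spans [4,6]: anything still running between times 4 and 6 counts as concurrent
A [1,2]: before
B [3,8]: concurrent
D [5,…): concurrent
E [7,10]: after
F [9,11]: after

B, D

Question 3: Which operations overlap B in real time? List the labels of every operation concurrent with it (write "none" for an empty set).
concurrent with B ([3,8]): every op whose interval crosses 3..8
A [1,2]: before
C [4,6]: concurrent
D [5,…): concurrent
E [7,10]: concurrent
F [9,11]: after

C, D, E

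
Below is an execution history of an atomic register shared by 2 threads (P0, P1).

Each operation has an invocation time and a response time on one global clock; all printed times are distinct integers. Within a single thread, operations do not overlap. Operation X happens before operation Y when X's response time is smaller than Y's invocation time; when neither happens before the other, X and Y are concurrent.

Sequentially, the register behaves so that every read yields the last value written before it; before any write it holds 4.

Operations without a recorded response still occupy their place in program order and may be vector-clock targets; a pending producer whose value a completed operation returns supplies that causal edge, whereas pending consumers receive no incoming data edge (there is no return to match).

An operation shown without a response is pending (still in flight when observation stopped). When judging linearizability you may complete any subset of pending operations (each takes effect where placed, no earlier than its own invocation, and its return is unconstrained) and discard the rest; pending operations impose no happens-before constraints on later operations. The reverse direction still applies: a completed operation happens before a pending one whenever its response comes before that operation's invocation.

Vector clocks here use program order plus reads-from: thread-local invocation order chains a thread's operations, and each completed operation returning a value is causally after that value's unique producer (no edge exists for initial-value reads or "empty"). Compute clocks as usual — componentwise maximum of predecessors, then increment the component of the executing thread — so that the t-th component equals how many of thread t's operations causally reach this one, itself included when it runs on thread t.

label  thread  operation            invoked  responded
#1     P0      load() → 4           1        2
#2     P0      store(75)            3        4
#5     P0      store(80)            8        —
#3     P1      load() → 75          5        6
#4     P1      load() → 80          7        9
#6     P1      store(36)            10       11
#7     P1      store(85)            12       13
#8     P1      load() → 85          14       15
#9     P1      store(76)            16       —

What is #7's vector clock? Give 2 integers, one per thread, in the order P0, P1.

root op #1, invoked 1: fresh clock plus P0's own tick → (1, 0)
VC(#2, invoked at 3): max of VC(#1)=(1, 0), then +1 on thread P0 → (2, 0)
VC(#3, invoked at 5): max of VC(#2)=(2, 0), then +1 on thread P1 → (2, 1)
VC(#5, invoked at 8): max of VC(#2)=(2, 0), then +1 on thread P0 → (3, 0)
VC(#4, invoked at 7): max of VC(#3)=(2, 1), VC(#5)=(3, 0), then +1 on thread P1 → (3, 2)
VC(#6, invoked at 10): max of VC(#4)=(3, 2), then +1 on thread P1 → (3, 3)
VC(#7, invoked at 12): max of VC(#6)=(3, 3), then +1 on thread P1 → (3, 4)
VC(#8, invoked at 14): max of VC(#7)=(3, 4), then +1 on thread P1 → (3, 5)
VC(#9, invoked at 16): max of VC(#8)=(3, 5), then +1 on thread P1 → (3, 6)
target: VC(#7) = (3, 4)

(3, 4)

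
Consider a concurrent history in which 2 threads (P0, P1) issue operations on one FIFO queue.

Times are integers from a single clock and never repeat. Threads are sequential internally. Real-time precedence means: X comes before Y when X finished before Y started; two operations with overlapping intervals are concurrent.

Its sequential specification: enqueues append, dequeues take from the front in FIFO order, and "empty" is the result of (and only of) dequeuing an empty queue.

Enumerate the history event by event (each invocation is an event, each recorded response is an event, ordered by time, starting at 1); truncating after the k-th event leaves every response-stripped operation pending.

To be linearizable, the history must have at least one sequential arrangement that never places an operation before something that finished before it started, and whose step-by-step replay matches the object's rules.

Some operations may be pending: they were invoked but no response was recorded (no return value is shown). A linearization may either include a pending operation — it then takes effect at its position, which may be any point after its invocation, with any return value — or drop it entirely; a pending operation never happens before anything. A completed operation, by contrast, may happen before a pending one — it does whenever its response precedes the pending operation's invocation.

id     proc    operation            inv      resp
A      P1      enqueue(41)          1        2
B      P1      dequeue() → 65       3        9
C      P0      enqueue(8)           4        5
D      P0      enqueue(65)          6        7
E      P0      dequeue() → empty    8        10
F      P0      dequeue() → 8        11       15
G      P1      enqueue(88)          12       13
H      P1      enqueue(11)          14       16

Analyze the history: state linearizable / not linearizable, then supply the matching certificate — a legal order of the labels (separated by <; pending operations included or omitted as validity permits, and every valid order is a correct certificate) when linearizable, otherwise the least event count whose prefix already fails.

through event 8 a valid linearization exists; event 9 (B responding at time 9) ends that
every one of the 3 real-time-consistent orders over 4 completed FIFO queue ops fails the sequential spec
including or dropping the 1 pending operation (E) in any combination fails
for example A, B, C, D (pending dropped) fails at step 2: B dequeue() → 65 is not legal there
for example A, C, B, D (pending dropped) fails at step 3: B dequeue() → 65 is not legal there

not linearizable — minimal violating prefix: 9 events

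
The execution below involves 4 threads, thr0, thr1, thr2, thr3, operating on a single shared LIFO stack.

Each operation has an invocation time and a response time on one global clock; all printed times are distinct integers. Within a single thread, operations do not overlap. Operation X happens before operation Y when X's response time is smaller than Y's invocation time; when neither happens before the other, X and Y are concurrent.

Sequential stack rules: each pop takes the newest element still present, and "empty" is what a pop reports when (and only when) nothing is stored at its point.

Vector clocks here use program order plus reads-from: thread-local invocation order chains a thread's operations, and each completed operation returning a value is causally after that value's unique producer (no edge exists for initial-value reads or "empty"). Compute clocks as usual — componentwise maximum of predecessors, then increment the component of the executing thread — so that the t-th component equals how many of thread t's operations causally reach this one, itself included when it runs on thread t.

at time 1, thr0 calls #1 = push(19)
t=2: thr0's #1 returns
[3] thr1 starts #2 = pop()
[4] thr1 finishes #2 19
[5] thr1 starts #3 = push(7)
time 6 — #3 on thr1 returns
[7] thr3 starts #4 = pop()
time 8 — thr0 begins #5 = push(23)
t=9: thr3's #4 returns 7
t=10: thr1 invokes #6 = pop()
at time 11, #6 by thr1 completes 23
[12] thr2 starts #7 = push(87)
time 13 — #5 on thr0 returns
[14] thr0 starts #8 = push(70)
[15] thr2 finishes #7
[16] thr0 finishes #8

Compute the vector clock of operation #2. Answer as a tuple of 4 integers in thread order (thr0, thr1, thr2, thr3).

root op #7, invoked 12: fresh clock plus thr2's own tick → (0, 0, 1, 0)
root op #1, invoked 1: fresh clock plus thr0's own tick → (1, 0, 0, 0)
#2 (invocation 3): componentwise max over VC(#1)=(1, 0, 0, 0), +1 at thr1, giving (1, 1, 0, 0)
#5 (invocation 8): componentwise max over VC(#1)=(1, 0, 0, 0), +1 at thr0, giving (2, 0, 0, 0)
#3 (invocation 5): componentwise max over VC(#2)=(1, 1, 0, 0), +1 at thr1, giving (1, 2, 0, 0)
#8 (invocation 14): componentwise max over VC(#5)=(2, 0, 0, 0), +1 at thr0, giving (3, 0, 0, 0)
#4 (invocation 7): componentwise max over VC(#3)=(1, 2, 0, 0), +1 at thr3, giving (1, 2, 0, 1)
#6 (invocation 10): componentwise max over VC(#3)=(1, 2, 0, 0), VC(#5)=(2, 0, 0, 0), +1 at thr1, giving (2, 3, 0, 0)
target: VC(#2) = (1, 1, 0, 0)

(1, 1, 0, 0)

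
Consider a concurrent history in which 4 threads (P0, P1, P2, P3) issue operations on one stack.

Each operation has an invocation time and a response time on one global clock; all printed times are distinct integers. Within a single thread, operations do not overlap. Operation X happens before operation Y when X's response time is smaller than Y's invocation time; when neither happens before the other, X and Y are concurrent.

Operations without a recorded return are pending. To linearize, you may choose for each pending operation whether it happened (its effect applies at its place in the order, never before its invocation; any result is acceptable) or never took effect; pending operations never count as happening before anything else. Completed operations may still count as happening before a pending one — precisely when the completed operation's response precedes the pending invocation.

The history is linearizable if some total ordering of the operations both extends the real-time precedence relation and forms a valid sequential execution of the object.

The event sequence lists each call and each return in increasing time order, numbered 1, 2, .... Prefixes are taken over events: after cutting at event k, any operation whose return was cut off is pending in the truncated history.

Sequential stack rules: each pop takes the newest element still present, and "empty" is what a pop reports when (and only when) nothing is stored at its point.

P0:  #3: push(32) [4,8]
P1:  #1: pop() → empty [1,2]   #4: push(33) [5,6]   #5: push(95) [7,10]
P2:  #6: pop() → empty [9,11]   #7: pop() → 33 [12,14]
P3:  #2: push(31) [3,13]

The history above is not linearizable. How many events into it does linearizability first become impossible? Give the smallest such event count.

events 1..10 are linearizable; a witness order is #1, #2, #3, #4, #5:
step 1: #1 pop() → empty — stack <>
step 2: #2 push(31) (pending, included) — stack <31>
step 3: #3 push(32) — stack <31,32>
step 4: #4 push(33) — stack <31,32,33>
step 5: #5 push(95) — stack <31,32,33,95>
adding event 11 (#6 responds at 11) leaves no legal real-time order
completion choices over the 1 pending operation (#2) were checked; none helps
e.g. #1, #3, #4, #5, #6 (pending dropped): illegal at step 5, since #6 pop() → empty cannot apply there
e.g. #1, #3, #4, #6, #5 (pending dropped): illegal at step 4, since #6 pop() → empty cannot apply there

11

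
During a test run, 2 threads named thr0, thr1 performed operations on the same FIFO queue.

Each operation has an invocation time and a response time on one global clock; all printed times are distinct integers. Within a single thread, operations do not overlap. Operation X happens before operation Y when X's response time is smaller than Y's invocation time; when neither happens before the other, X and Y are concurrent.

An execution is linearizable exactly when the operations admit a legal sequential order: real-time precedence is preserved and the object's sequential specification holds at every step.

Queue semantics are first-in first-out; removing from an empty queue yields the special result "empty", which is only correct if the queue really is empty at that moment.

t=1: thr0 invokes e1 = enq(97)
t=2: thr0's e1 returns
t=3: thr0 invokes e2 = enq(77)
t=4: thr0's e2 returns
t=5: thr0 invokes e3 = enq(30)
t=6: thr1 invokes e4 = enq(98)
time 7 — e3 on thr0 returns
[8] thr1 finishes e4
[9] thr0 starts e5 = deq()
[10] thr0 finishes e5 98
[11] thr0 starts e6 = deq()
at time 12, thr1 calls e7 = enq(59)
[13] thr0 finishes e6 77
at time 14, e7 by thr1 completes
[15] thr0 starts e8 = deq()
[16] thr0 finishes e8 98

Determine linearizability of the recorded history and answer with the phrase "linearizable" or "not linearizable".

cut after 9 events: linearizable; cut after 10 events (e5 responds, time 10): not linearizable
the 5 completed operations admit 2 real-time orders; each fails the FIFO queue replay
sample order e1, e2, e3, e4, e5 stalls at step 5 — e5 deq() → 98 has no legal effect
sample order e1, e2, e4, e3, e5 stalls at step 5 — e5 deq() → 98 has no legal effect

not linearizable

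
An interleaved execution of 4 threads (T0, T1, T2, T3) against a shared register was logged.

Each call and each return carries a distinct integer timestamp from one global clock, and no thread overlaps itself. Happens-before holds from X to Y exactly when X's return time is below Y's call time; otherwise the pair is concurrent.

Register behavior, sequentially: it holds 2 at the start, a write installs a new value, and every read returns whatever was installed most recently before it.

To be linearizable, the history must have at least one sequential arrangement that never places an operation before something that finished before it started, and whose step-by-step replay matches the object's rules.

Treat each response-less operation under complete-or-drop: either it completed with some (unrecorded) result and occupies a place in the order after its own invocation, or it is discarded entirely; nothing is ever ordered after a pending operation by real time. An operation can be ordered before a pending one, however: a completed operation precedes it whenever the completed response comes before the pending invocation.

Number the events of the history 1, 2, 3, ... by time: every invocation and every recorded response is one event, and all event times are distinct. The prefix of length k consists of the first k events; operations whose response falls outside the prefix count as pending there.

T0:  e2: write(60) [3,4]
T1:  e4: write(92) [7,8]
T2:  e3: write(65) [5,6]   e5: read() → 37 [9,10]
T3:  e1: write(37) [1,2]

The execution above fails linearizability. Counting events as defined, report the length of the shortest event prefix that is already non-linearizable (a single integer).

events 1..9 are still linearizable — one witness is e1, e2, e3, e4:
step 1: e1 write(37) — value 37
step 2: e2 write(60) — value 60
step 3: e3 write(65) — value 65
step 4: e4 write(92) — value 92
once event 10 joins (e5's response, time 10), exhaustive search finds no witness
e.g. e1, e2, e3, e4, e5: illegal at step 5, since e5 read() → 37 cannot apply there

10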